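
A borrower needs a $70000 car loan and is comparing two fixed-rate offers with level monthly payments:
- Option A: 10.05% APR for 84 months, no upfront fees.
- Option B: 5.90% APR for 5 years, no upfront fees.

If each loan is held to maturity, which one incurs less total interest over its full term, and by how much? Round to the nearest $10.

Option A: at 10.05% the monthly rate is 0.0083750, so the payment is 70,000 × 0.0083750 / (1 − 1.0083750^−84) = $1,163.89.
Total interest on Option A = 84 × $1,163.89 − $70,000 = $27,766.76.
Option B: monthly rate = 5.9%/12 = 0.0049167; payment = 70,000 × 0.0049167 / (1 − (1+0.0049167)^−60) = $1,350.04.
Total interest on Option B = 60 × $1,350.04 − $70,000 = $11,002.40.
Option B is lower by $16,764.36.

Option B by $16,760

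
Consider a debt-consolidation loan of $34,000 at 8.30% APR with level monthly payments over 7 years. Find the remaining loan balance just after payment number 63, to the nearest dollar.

$10,424

With monthly rate i = 8.3%/12 = 0.0069167, the balance after k of n payments is P · [(1+i)^n − (1+i)^k] / [(1+i)^n − 1].
(1+0.0069167)^84 = 1.78425315 and (1+0.0069167)^63 = 1.54380468, so the balance is 34,000 × (1.78425315 − 1.54380468) / (1.78425315 − 1) = $10,424.25.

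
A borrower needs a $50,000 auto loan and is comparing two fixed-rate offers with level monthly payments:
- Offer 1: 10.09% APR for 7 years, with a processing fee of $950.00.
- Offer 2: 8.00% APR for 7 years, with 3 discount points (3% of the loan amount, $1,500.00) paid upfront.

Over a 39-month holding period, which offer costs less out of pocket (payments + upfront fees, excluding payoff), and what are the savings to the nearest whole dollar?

Offer 2 by $1,520

Offer 1: at 10.09% the monthly rate is 0.0084083, so the payment is 50,000 × 0.0084083 / (1 − 1.0084083^−84) = $832.39.
Offer 2: monthly rate = 8%/12 = 0.0066667; payment = 50,000 × 0.0066667 / (1 − (1+0.0066667)^−84) = $779.31.
Over 39 months: Offer 1 costs 39 × $832.39 + $950.00 = $33,413.21; Offer 2 costs 39 × $779.31 + $1,500.00 = $31,893.09.
Offer 2 is cheaper by $33,413.21 − $31,893.09 = $1,520.12.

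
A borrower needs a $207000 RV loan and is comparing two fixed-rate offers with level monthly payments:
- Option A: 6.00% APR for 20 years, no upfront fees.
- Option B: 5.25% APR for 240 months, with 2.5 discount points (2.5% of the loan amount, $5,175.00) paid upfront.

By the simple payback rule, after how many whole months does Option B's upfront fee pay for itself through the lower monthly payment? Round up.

59 months

Option A: monthly rate = 6%/12 = 0.0050000; payment = 207,000 × 0.0050000 / (1 − (1+0.0050000)^−240) = $1,483.01.
Option B: monthly rate = 5.25%/12 = 0.0043750; payment = 207,000 × 0.0043750 / (1 − (1+0.0043750)^−240) = $1,394.86.
Monthly savings = $1,483.01 − $1,394.86 = $88.15.
Break-even = $5,175.00 / $88.15 = 58.71 → 59 months.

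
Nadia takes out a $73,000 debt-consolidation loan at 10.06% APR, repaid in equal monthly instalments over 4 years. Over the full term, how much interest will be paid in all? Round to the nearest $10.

Monthly rate = 10.06%/12 = 0.0083833; payment = 73,000 × 0.0083833 / (1 − (1+0.0083833)^−48) = $1,853.57.
Total paid = 48 × $1,853.57 = $88,971.36; interest = $88,971.36 − $73,000 = $15,971.36.

$15,970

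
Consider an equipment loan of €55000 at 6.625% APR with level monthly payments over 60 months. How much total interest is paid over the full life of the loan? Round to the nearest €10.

Monthly rate = 6.625%/12 = 0.0055208; payment = 55,000 × 0.0055208 / (1 − (1+0.0055208)^−60) = €1,079.36.
Total paid = 60 × €1,079.36 = €64,761.60; interest = €64,761.60 − €55,000 = €9,761.60.

€9,760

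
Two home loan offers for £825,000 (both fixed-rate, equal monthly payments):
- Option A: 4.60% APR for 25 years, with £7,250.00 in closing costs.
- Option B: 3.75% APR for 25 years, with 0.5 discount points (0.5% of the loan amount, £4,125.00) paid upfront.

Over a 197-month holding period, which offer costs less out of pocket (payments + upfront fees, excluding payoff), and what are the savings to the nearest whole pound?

Option B by £80,150

Option A: at 4.60% the monthly rate is 0.0038333, so the payment is 825,000 × 0.0038333 / (1 − 1.0038333^−300) = £4,632.57.
Option B: monthly rate = 3.75%/12 = 0.0031250; payment = 825,000 × 0.0031250 / (1 − (1+0.0031250)^−300) = £4,241.58.
Over 197 months: Option A costs 197 × £4,632.57 + £7,250.00 = £919,866.29; Option B costs 197 × £4,241.58 + £4,125.00 = £839,716.26.
Option B is cheaper by £919,866.29 − £839,716.26 = £80,150.03.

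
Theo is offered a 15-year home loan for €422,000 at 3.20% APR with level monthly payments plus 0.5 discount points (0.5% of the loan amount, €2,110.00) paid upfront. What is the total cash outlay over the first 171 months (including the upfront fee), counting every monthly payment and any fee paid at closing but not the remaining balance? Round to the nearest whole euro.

€507,418

At 3.20% the monthly rate is 0.0026667, so the payment is 422,000 × 0.0026667 / (1 − 1.0026667^−180) = €2,955.02.
Total outlay = 171 × €2,955.02 + €2,110.00 = €507,418.42.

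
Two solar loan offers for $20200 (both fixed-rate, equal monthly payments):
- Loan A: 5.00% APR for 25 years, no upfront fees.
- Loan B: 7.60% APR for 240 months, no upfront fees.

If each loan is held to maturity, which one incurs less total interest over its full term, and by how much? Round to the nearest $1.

Loan A by $3,926

Loan A: monthly rate = 5%/12 = 0.0041667; payment = 20,200 × 0.0041667 / (1 − (1+0.0041667)^−300) = $118.09.
Total interest on Loan A = 300 × $118.09 − $20,200 = $15,227.00.
Loan B: at 7.60% the monthly rate is 0.0063333, so the payment is 20,200 × 0.0063333 / (1 − 1.0063333^−240) = $163.97.
Total interest on Loan B = 240 × $163.97 − $20,200 = $19,152.80.
Loan A is lower by $3,925.80.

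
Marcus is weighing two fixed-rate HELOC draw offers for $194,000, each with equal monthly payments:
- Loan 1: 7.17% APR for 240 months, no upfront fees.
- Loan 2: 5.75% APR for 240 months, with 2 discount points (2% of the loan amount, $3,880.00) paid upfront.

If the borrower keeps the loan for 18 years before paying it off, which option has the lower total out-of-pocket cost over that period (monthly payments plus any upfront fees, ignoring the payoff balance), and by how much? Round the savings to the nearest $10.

Loan 1: monthly rate = 7.17%/12 = 0.0059750; payment = 194,000 × 0.0059750 / (1 − (1+0.0059750)^−240) = $1,523.94.
Loan 2: at 5.75% the monthly rate is 0.0047917, so the payment is 194,000 × 0.0047917 / (1 − 1.0047917^−240) = $1,362.04.
Over 216 months: Loan 1 costs 216 × $1,523.94 = $329,171.04; Loan 2 costs 216 × $1,362.04 + $3,880.00 = $298,080.64.
Loan 2 is cheaper by $329,171.04 − $298,080.64 = $31,090.40.

Loan 2 by $31,090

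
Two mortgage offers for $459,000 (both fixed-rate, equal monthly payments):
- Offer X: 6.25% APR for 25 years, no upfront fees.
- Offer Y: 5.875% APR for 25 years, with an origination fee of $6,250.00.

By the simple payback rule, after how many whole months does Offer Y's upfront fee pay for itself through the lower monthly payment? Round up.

60 months

Offer X: monthly rate = 6.25%/12 = 0.0052083; payment = 459,000 × 0.0052083 / (1 − (1+0.0052083)^−300) = $3,027.88.
Offer Y: at 5.875% the monthly rate is 0.0048958, so the payment is 459,000 × 0.0048958 / (1 − 1.0048958^−300) = $2,922.37.
Monthly savings = $3,027.88 − $2,922.37 = $105.51.
Break-even = $6,250.00 / $105.51 = 59.24 → 60 months.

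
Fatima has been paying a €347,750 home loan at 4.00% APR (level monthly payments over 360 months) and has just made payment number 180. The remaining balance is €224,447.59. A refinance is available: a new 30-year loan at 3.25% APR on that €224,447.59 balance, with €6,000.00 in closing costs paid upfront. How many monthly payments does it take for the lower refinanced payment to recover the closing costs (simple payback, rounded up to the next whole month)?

9 months

Current payment = 347,750 × 4%/12 / (1 − (1+0.0033333)^−360) = €1,660.21.
Refinanced payment = 224,447.59 × 0.0027083 / (1 − (1+0.0027083)^−360) = €976.81.
Monthly savings = €1,660.21 − €976.81 = €683.40.
Break-even = €6,000.00 / €683.40 = 8.78 → 9 months.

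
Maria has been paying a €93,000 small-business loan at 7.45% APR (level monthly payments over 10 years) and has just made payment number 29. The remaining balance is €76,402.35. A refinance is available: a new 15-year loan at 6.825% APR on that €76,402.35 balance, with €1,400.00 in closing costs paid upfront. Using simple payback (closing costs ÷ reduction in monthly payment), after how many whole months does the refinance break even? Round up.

4 months

Current payment = 93,000 × 7.45%/12 / (1 − (1+0.0062083)^−120) = €1,101.50.
Refinanced payment = 76,402.35 × 0.0056875 / (1 − (1+0.0056875)^−180) = €679.27.
Monthly savings = €1,101.50 − €679.27 = €422.23.
Break-even = €1,400.00 / €422.23 = 3.32 → 4 months.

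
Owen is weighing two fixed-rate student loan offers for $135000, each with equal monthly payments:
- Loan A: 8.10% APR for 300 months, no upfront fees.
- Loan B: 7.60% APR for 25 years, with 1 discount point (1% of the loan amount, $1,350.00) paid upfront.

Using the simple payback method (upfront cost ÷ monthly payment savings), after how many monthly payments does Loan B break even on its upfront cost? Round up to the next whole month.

31 months

Loan A: monthly rate = 8.1%/12 = 0.0067500; payment = 135,000 × 0.0067500 / (1 − (1+0.0067500)^−300) = $1,050.91.
Loan B: monthly rate = 7.6%/12 = 0.0063333; payment = 135,000 × 0.0063333 / (1 − (1+0.0063333)^−300) = $1,006.44.
Monthly savings = $1,050.91 − $1,006.44 = $44.47.
Break-even = $1,350.00 / $44.47 = 30.36 → 31 months.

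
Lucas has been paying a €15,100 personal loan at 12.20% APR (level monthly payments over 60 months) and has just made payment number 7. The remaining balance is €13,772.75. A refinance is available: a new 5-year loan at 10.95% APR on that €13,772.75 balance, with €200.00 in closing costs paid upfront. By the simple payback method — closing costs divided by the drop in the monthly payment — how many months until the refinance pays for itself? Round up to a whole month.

6 months

Current payment = 15,100 × 12.2%/12 / (1 − (1+0.0101667)^−60) = €337.42.
Refinanced payment = 13,772.75 × 0.0091250 / (1 − (1+0.0091250)^−60) = €299.11.
Monthly savings = €337.42 − €299.11 = €38.31.
Break-even = €200.00 / €38.31 = 5.22 → 6 months.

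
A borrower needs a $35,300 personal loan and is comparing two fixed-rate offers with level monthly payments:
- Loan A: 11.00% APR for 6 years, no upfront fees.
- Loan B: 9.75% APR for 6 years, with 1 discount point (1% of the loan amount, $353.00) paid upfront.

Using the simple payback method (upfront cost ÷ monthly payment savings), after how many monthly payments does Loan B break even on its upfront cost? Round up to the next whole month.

Loan A: at 11.00% the monthly rate is 0.0091667, so the payment is 35,300 × 0.0091667 / (1 − 1.0091667^−72) = $671.90.
Loan B: monthly rate = 9.75%/12 = 0.0081250; payment = 35,300 × 0.0081250 / (1 − (1+0.0081250)^−72) = $649.52.
Monthly savings = $671.90 − $649.52 = $22.38.
Break-even = $353.00 / $22.38 = 15.77 → 16 months.

16 months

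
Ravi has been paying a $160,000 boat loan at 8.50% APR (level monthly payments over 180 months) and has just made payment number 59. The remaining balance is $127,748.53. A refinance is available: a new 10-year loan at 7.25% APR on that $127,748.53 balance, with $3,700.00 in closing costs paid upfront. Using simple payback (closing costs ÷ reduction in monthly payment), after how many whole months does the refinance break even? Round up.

Current payment = 160,000 × 8.5%/12 / (1 − (1+0.0070833)^−180) = $1,575.58.
Refinanced payment = 127,748.53 × 0.0060417 / (1 − (1+0.0060417)^−120) = $1,499.78.
Monthly savings = $1,575.58 − $1,499.78 = $75.80.
Break-even = $3,700.00 / $75.80 = 48.81 → 49 months.

49 months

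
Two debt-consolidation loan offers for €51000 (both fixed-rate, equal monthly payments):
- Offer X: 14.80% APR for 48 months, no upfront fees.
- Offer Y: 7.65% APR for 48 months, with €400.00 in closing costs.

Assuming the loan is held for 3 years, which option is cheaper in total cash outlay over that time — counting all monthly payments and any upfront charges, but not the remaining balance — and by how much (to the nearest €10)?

Offer X: at 14.80% the monthly rate is 0.0123333, so the payment is 51,000 × 0.0123333 / (1 − 1.0123333^−48) = €1,414.20.
Offer Y: at 7.65% the monthly rate is 0.0063750, so the payment is 51,000 × 0.0063750 / (1 − 1.0063750^−48) = €1,236.70.
Over 36 months: Offer X costs 36 × €1,414.20 = €50,911.20; Offer Y costs 36 × €1,236.70 + €400.00 = €44,921.20.
Offer Y is cheaper by €50,911.20 − €44,921.20 = €5,990.00.

Offer Y by €5,990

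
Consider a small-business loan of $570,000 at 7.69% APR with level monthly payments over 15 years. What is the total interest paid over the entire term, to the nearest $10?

$392,230

At 7.69% the monthly rate is 0.0064083, so the payment is 570,000 × 0.0064083 / (1 − 1.0064083^−180) = $5,345.70.
Total paid = 180 × $5,345.70 = $962,226.00; interest = $962,226.00 − $570,000 = $392,226.00.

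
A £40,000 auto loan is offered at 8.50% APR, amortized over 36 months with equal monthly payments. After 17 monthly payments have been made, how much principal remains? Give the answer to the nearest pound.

With monthly rate i = 8.5%/12 = 0.0070833, the balance after k of n payments is P · [(1+i)^n − (1+i)^k] / [(1+i)^n − 1].
(1+0.0070833)^36 = 1.28930217 and (1+0.0070833)^17 = 1.12748805, so the balance is 40,000 × (1.28930217 − 1.12748805) / (1.28930217 − 1) = £22,373.03.

£22,373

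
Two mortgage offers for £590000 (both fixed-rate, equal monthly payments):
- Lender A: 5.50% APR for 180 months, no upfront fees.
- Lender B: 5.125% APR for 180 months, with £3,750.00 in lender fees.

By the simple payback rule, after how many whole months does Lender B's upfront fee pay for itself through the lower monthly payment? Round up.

Lender A: at 5.50% the monthly rate is 0.0045833, so the payment is 590,000 × 0.0045833 / (1 − 1.0045833^−180) = £4,820.79.
Lender B: monthly rate = 5.125%/12 = 0.0042708; payment = 590,000 × 0.0042708 / (1 − (1+0.0042708)^−180) = £4,704.19.
Monthly savings = £4,820.79 − £4,704.19 = £116.60.
Break-even = £3,750.00 / £116.60 = 32.16 → 33 months.

33 months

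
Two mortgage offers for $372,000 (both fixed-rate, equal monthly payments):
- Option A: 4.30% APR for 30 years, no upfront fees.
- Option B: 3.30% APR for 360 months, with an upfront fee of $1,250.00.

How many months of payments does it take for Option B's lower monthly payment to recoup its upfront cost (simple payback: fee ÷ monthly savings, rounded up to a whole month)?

6 months

Option A: monthly rate = 4.3%/12 = 0.0035833; payment = 372,000 × 0.0035833 / (1 − (1+0.0035833)^−360) = $1,840.92.
Option B: at 3.30% the monthly rate is 0.0027500, so the payment is 372,000 × 0.0027500 / (1 − 1.0027500^−360) = $1,629.19.
Monthly savings = $1,840.92 − $1,629.19 = $211.73.
Break-even = $1,250.00 / $211.73 = 5.90 → 6 months.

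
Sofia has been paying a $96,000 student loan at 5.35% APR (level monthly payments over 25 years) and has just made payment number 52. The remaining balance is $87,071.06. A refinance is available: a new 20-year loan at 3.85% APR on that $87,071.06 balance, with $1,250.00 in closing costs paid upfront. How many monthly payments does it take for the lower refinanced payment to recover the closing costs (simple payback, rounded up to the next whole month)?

Current payment = 96,000 × 5.35%/12 / (1 − (1+0.0044583)^−300) = $580.96.
Refinanced payment = 87,071.06 × 0.0032083 / (1 − (1+0.0032083)^−240) = $520.78.
Monthly savings = $580.96 − $520.78 = $60.18.
Break-even = $1,250.00 / $60.18 = 20.77 → 21 months.

21 months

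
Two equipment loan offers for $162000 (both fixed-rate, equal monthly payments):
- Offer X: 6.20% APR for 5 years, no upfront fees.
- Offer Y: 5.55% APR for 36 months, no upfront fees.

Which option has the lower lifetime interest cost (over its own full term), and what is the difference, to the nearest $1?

Offer X: at 6.20% the monthly rate is 0.0051667, so the payment is 162,000 × 0.0051667 / (1 − 1.0051667^−60) = $3,147.00.
Total interest on Offer X = 60 × $3,147.00 − $162,000 = $26,820.00.
Offer Y: at 5.55% the monthly rate is 0.0046250, so the payment is 162,000 × 0.0046250 / (1 − 1.0046250^−36) = $4,895.39.
Total interest on Offer Y = 36 × $4,895.39 − $162,000 = $14,234.04.
Offer Y is lower by $12,585.96.

Offer Y by $12,586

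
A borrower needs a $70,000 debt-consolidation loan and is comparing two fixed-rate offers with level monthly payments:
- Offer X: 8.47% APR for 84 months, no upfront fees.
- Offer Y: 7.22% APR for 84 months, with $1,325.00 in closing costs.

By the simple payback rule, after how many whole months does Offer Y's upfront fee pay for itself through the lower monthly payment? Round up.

Offer X: at 8.47% the monthly rate is 0.0070583, so the payment is 70,000 × 0.0070583 / (1 − 1.0070583^−84) = $1,107.50.
Offer Y: at 7.22% the monthly rate is 0.0060167, so the payment is 70,000 × 0.0060167 / (1 − 1.0060167^−84) = $1,064.03.
Monthly savings = $1,107.50 − $1,064.03 = $43.47.
Break-even = $1,325.00 / $43.47 = 30.48 → 31 months.

31 months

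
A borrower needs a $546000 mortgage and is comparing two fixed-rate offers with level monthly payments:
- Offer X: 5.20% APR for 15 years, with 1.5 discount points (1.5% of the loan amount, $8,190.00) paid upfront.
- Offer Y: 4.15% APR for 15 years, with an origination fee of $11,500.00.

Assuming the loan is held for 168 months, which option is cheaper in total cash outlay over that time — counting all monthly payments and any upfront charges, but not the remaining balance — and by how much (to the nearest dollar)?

Offer X: at 5.20% the monthly rate is 0.0043333, so the payment is 546,000 × 0.0043333 / (1 − 1.0043333^−180) = $4,374.83.
Offer Y: monthly rate = 4.15%/12 = 0.0034583; payment = 546,000 × 0.0034583 / (1 − (1+0.0034583)^−180) = $4,079.86.
Over 168 months: Offer X costs 168 × $4,374.83 + $8,190.00 = $743,161.44; Offer Y costs 168 × $4,079.86 + $11,500.00 = $696,916.48.
Offer Y is cheaper by $743,161.44 − $696,916.48 = $46,244.96.

Offer Y by $46,245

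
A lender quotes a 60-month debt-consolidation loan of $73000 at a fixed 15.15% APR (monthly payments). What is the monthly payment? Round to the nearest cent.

$1,742.42

Monthly rate = 15.15%/12 = 0.0126250; payment = 73,000 × 0.0126250 / (1 − (1+0.0126250)^−60) = $1,742.42.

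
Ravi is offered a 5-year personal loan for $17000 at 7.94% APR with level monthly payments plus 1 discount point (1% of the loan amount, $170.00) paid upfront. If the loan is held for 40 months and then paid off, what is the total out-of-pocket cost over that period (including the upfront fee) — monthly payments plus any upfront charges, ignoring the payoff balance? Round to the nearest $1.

$13,938

Monthly rate = 7.94%/12 = 0.0066167; payment = 17,000 × 0.0066167 / (1 − (1+0.0066167)^−60) = $344.21.
Total outlay = 40 × $344.21 + $170.00 = $13,938.40.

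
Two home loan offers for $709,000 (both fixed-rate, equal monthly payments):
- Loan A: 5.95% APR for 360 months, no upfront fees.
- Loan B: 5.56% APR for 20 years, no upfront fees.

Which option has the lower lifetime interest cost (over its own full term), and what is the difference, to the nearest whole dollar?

Loan B by $345,815

Loan A: at 5.95% the monthly rate is 0.0049583, so the payment is 709,000 × 0.0049583 / (1 − 1.0049583^−360) = $4,228.05.
Total interest on Loan A = 360 × $4,228.05 − $709,000 = $813,098.00.
Loan B: at 5.56% the monthly rate is 0.0046333, so the payment is 709,000 × 0.0046333 / (1 − 1.0046333^−240) = $4,901.18.
Total interest on Loan B = 240 × $4,901.18 − $709,000 = $467,283.20.
Loan B is lower by $345,814.80.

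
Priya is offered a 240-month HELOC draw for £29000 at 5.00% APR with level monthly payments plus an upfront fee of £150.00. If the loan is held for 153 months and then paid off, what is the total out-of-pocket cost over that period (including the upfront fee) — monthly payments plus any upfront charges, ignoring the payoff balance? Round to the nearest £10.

Monthly rate = 5%/12 = 0.0041667; payment = 29,000 × 0.0041667 / (1 − (1+0.0041667)^−240) = £191.39.
Total outlay = 153 × £191.39 + £150.00 = £29,432.67.

£29,430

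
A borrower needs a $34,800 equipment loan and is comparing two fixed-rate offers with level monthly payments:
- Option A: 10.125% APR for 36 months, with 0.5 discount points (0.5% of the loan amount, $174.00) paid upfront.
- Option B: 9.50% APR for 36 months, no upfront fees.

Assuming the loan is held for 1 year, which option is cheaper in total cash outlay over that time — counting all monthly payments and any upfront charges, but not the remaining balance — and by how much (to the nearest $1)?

Option A: at 10.125% the monthly rate is 0.0084375, so the payment is 34,800 × 0.0084375 / (1 − 1.0084375^−36) = $1,124.94.
Option B: monthly rate = 9.5%/12 = 0.0079167; payment = 34,800 × 0.0079167 / (1 − (1+0.0079167)^−36) = $1,114.75.
Over 12 months: Option A costs 12 × $1,124.94 + $174.00 = $13,673.28; Option B costs 12 × $1,114.75 = $13,377.00.
Option B is cheaper by $13,673.28 − $13,377.00 = $296.28.

Option B by $296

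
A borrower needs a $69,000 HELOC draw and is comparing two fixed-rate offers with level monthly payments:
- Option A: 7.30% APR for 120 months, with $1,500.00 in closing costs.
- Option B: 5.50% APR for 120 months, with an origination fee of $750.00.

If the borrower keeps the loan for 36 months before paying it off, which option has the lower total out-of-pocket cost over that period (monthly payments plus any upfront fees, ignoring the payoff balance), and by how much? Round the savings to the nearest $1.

Option A: monthly rate = 7.3%/12 = 0.0060833; payment = 69,000 × 0.0060833 / (1 − (1+0.0060833)^−120) = $811.86.
Option B: at 5.50% the monthly rate is 0.0045833, so the payment is 69,000 × 0.0045833 / (1 − 1.0045833^−120) = $748.83.
Over 36 months: Option A costs 36 × $811.86 + $1,500.00 = $30,726.96; Option B costs 36 × $748.83 + $750.00 = $27,707.88.
Option B is cheaper by $30,726.96 − $27,707.88 = $3,019.08.

Option B by $3,019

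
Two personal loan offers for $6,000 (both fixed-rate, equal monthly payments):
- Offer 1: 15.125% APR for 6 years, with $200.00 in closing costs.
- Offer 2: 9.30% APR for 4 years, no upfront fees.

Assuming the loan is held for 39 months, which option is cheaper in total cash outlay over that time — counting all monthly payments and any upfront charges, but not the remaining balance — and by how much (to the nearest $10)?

Offer 1 by $690

Offer 1: at 15.125% the monthly rate is 0.0126042, so the payment is 6,000 × 0.0126042 / (1 − 1.0126042^−72) = $127.28.
Offer 2: monthly rate = 9.3%/12 = 0.0077500; payment = 6,000 × 0.0077500 / (1 − (1+0.0077500)^−48) = $150.17.
Over 39 months: Offer 1 costs 39 × $127.28 + $200.00 = $5,163.92; Offer 2 costs 39 × $150.17 = $5,856.63.
Offer 1 is cheaper by $5,856.63 − $5,163.92 = $692.71.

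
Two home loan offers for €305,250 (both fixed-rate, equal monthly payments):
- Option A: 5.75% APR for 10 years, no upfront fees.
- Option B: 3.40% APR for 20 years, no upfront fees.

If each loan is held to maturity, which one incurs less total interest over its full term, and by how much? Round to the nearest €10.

Option A by €19,040

Option A: at 5.75% the monthly rate is 0.0047917, so the payment is 305,250 × 0.0047917 / (1 − 1.0047917^−120) = €3,350.71.
Total interest on Option A = 120 × €3,350.71 − €305,250 = €96,835.20.
Option B: at 3.40% the monthly rate is 0.0028333, so the payment is 305,250 × 0.0028333 / (1 − 1.0028333^−240) = €1,754.68.
Total interest on Option B = 240 × €1,754.68 − €305,250 = €115,873.20.
Option A is lower by €19,038.00.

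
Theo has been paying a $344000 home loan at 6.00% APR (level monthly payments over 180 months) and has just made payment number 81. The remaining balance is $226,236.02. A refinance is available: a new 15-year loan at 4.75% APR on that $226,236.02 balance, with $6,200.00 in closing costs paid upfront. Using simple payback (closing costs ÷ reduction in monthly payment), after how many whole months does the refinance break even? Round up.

Current payment = 344,000 × 6%/12 / (1 − (1+0.0050000)^−180) = $2,902.87.
Refinanced payment = 226,236.02 × 0.0039583 / (1 − (1+0.0039583)^−180) = $1,759.74.
Monthly savings = $2,902.87 − $1,759.74 = $1,143.13.
Break-even = $6,200.00 / $1,143.13 = 5.42 → 6 months.

6 months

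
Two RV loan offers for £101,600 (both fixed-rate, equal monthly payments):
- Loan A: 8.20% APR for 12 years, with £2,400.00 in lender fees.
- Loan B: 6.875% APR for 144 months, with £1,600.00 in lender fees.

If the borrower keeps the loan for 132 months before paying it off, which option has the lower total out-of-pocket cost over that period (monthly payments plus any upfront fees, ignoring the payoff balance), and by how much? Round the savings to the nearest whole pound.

Loan A: at 8.20% the monthly rate is 0.0068333, so the payment is 101,600 × 0.0068333 / (1 − 1.0068333^−144) = £1,110.94.
Loan B: at 6.875% the monthly rate is 0.0057292, so the payment is 101,600 × 0.0057292 / (1 − 1.0057292^−144) = £1,038.08.
Over 132 months: Loan A costs 132 × £1,110.94 + £2,400.00 = £149,044.08; Loan B costs 132 × £1,038.08 + £1,600.00 = £138,626.56.
Loan B is cheaper by £149,044.08 − £138,626.56 = £10,417.52.

Loan B by £10,418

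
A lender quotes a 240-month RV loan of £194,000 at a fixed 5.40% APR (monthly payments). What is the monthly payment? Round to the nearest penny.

Monthly rate = 5.4%/12 = 0.0045000; payment = 194,000 × 0.0045000 / (1 − (1+0.0045000)^−240) = £1,323.57.

£1,323.57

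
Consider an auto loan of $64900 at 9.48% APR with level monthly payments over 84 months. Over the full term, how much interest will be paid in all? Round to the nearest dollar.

At 9.48% the monthly rate is 0.0079000, so the payment is 64,900 × 0.0079000 / (1 − 1.0079000^−84) = $1,060.06.
Total paid = 84 × $1,060.06 = $89,045.04; interest = $89,045.04 − $64,900 = $24,145.04.

$24,145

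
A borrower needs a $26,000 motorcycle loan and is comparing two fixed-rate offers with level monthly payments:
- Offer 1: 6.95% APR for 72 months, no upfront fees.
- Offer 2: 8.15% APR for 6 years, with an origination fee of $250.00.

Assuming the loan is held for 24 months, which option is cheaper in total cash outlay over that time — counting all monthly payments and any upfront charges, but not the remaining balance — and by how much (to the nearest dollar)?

Offer 1 by $613

Offer 1: at 6.95% the monthly rate is 0.0057917, so the payment is 26,000 × 0.0057917 / (1 − 1.0057917^−72) = $442.65.
Offer 2: at 8.15% the monthly rate is 0.0067917, so the payment is 26,000 × 0.0067917 / (1 − 1.0067917^−72) = $457.77.
Over 24 months: Offer 1 costs 24 × $442.65 = $10,623.60; Offer 2 costs 24 × $457.77 + $250.00 = $11,236.48.
Offer 1 is cheaper by $11,236.48 − $10,623.60 = $612.88.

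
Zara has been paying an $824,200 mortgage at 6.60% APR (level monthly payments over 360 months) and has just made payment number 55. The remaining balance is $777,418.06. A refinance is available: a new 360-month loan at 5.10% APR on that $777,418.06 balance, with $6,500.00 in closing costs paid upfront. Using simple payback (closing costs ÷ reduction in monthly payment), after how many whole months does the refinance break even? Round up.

7 months

Current payment = 824,200 × 6.6%/12 / (1 − (1+0.0055000)^−360) = $5,263.83.
Refinanced payment = 777,418.06 × 0.0042500 / (1 − (1+0.0042500)^−360) = $4,220.99.
Monthly savings = $5,263.83 − $4,220.99 = $1,042.84.
Break-even = $6,500.00 / $1,042.84 = 6.23 → 7 months.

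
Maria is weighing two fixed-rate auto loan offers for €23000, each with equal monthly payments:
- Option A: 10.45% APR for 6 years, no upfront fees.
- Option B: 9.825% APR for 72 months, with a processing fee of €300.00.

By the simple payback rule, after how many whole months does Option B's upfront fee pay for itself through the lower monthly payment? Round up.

42 months

Option A: monthly rate = 10.45%/12 = 0.0087083; payment = 23,000 × 0.0087083 / (1 − (1+0.0087083)^−72) = €431.33.
Option B: at 9.825% the monthly rate is 0.0081875, so the payment is 23,000 × 0.0081875 / (1 − 1.0081875^−72) = €424.07.
Monthly savings = €431.33 − €424.07 = €7.26.
Break-even = €300.00 / €7.26 = 41.32 → 42 months.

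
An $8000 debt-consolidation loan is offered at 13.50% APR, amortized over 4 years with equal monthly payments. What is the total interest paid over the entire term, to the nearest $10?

Monthly rate = 13.5%/12 = 0.0112500; payment = 8,000 × 0.0112500 / (1 − (1+0.0112500)^−48) = $216.61.
Total paid = 48 × $216.61 = $10,397.28; interest = $10,397.28 − $8,000 = $2,397.28.

$2,400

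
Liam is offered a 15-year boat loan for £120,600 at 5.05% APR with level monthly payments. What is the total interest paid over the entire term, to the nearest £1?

Monthly rate = 5.05%/12 = 0.0042083; payment = 120,600 × 0.0042083 / (1 − (1+0.0042083)^−180) = £956.84.
Total paid = 180 × £956.84 = £172,231.20; interest = £172,231.20 − £120,600 = £51,631.20.

£51,631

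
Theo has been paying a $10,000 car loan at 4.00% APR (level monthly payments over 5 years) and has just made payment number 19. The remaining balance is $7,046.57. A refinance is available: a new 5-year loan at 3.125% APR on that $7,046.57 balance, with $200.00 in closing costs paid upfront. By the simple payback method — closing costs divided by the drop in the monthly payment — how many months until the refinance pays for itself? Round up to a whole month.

Current payment = 10,000 × 4%/12 / (1 − (1+0.0033333)^−60) = $184.17.
Refinanced payment = 7,046.57 × 0.0026042 / (1 − (1+0.0026042)^−60) = $127.01.
Monthly savings = $184.17 − $127.01 = $57.16.
Break-even = $200.00 / $57.16 = 3.50 → 4 months.

4 months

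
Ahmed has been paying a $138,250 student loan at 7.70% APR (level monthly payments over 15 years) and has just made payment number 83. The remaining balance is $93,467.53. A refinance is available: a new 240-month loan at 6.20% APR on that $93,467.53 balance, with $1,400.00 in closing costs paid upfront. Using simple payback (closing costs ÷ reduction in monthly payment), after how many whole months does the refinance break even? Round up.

3 months

Current payment = 138,250 × 7.7%/12 / (1 − (1+0.0064167)^−180) = $1,297.36.
Refinanced payment = 93,467.53 × 0.0051667 / (1 − (1+0.0051667)^−240) = $680.46.
Monthly savings = $1,297.36 − $680.46 = $616.90.
Break-even = $1,400.00 / $616.90 = 2.27 → 3 months.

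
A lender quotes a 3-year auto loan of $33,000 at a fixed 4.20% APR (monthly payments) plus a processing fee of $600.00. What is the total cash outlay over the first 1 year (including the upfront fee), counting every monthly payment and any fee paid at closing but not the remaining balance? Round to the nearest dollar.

$12,327

At 4.20% the monthly rate is 0.0035000, so the payment is 33,000 × 0.0035000 / (1 − 1.0035000^−36) = $977.23.
Total outlay = 12 × $977.23 + $600.00 = $12,326.76.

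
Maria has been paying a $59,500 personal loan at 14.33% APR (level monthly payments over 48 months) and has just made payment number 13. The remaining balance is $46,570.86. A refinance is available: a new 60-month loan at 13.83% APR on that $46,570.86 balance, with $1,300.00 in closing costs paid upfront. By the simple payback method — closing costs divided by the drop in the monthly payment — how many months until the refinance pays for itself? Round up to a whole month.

Current payment = 59,500 × 14.33%/12 / (1 − (1+0.0119417)^−48) = $1,635.79.
Refinanced payment = 46,570.86 × 0.0115250 / (1 − (1+0.0115250)^−60) = $1,079.52.
Monthly savings = $1,635.79 − $1,079.52 = $556.27.
Break-even = $1,300.00 / $556.27 = 2.34 → 3 months.

3 months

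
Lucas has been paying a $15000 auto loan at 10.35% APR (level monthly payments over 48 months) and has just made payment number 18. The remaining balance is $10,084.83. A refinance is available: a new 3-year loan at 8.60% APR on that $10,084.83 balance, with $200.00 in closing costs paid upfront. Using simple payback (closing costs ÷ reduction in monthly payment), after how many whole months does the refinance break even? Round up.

4 months

Current payment = 15,000 × 10.35%/12 / (1 − (1+0.0086250)^−48) = $382.96.
Refinanced payment = 10,084.83 × 0.0071667 / (1 − (1+0.0071667)^−36) = $318.82.
Monthly savings = $382.96 − $318.82 = $64.14.
Break-even = $200.00 / $64.14 = 3.12 → 4 months.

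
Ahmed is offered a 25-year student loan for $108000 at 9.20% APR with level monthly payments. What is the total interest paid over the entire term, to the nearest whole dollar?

Monthly rate = 9.2%/12 = 0.0076667; payment = 108,000 × 0.0076667 / (1 − (1+0.0076667)^−300) = $921.17.
Total paid = 300 × $921.17 = $276,351.00; interest = $276,351.00 − $108,000 = $168,351.00.

$168,351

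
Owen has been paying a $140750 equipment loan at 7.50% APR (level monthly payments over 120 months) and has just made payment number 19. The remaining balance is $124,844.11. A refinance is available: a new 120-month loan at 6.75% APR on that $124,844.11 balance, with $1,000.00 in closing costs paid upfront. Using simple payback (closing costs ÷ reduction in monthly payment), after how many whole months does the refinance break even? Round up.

5 months

Current payment = 140,750 × 7.5%/12 / (1 − (1+0.0062500)^−120) = $1,670.73.
Refinanced payment = 124,844.11 × 0.0056250 / (1 − (1+0.0056250)^−120) = $1,433.51.
Monthly savings = $1,670.73 − $1,433.51 = $237.22.
Break-even = $1,000.00 / $237.22 = 4.22 → 5 months.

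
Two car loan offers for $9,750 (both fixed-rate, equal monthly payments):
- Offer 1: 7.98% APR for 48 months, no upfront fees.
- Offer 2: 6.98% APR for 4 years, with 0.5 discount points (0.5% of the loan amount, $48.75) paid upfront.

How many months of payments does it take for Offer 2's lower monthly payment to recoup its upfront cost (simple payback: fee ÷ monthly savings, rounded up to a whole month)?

11 months

Offer 1: at 7.98% the monthly rate is 0.0066500, so the payment is 9,750 × 0.0066500 / (1 − 1.0066500^−48) = $237.93.
Offer 2: at 6.98% the monthly rate is 0.0058167, so the payment is 9,750 × 0.0058167 / (1 − 1.0058167^−48) = $233.39.
Monthly savings = $237.93 − $233.39 = $4.54.
Break-even = $48.75 / $4.54 = 10.74 → 11 months.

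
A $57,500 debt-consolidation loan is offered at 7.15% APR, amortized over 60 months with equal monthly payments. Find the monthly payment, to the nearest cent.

$1,142.64

At 7.15% the monthly rate is 0.0059583, so the payment is 57,500 × 0.0059583 / (1 − 1.0059583^−60) = $1,142.64.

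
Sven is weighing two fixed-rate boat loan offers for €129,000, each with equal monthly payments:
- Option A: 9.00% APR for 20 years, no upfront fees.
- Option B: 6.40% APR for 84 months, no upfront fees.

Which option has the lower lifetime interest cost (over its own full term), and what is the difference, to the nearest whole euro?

Option A: monthly rate = 9%/12 = 0.0075000; payment = 129,000 × 0.0075000 / (1 − (1+0.0075000)^−240) = €1,160.65.
Total interest on Option A = 240 × €1,160.65 − €129,000 = €149,556.00.
Option B: at 6.40% the monthly rate is 0.0053333, so the payment is 129,000 × 0.0053333 / (1 − 1.0053333^−84) = €1,909.34.
Total interest on Option B = 84 × €1,909.34 − €129,000 = €31,384.56.
Option B is lower by €118,171.44.

Option B by €118,171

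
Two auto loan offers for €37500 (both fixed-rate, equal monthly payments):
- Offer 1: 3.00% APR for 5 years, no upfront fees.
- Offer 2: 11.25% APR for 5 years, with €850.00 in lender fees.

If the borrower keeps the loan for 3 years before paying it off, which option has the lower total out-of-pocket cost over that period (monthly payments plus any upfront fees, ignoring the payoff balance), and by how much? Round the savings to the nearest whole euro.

Offer 1 by €6,113

Offer 1: at 3.00% the monthly rate is 0.0025000, so the payment is 37,500 × 0.0025000 / (1 − 1.0025000^−60) = €673.83.
Offer 2: monthly rate = 11.25%/12 = 0.0093750; payment = 37,500 × 0.0093750 / (1 − (1+0.0093750)^−60) = €820.02.
Over 36 months: Offer 1 costs 36 × €673.83 = €24,257.88; Offer 2 costs 36 × €820.02 + €850.00 = €30,370.72.
Offer 1 is cheaper by €30,370.72 − €24,257.88 = €6,112.84.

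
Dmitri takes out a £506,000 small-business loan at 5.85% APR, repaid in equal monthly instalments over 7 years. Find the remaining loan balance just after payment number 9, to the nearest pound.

With monthly rate i = 5.85%/12 = 0.0048750, the balance after k of n payments is P · [(1+i)^n − (1+i)^k] / [(1+i)^n − 1].
(1+0.0048750)^84 = 1.50456689 and (1+0.0048750)^9 = 1.04474037, so the balance is 506,000 × (1.50456689 − 1.04474037) / (1.50456689 − 1) = £461,132.56.

£461,133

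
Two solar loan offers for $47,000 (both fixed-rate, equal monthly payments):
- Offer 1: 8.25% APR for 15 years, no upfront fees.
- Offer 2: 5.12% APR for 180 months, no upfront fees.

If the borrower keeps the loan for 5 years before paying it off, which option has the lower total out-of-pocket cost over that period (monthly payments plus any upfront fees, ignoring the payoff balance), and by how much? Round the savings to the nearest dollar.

Offer 2 by $4,881

Offer 1: at 8.25% the monthly rate is 0.0068750, so the payment is 47,000 × 0.0068750 / (1 − 1.0068750^−180) = $455.97.
Offer 2: at 5.12% the monthly rate is 0.0042667, so the payment is 47,000 × 0.0042667 / (1 − 1.0042667^−180) = $374.62.
Over 60 months: Offer 1 costs 60 × $455.97 = $27,358.20; Offer 2 costs 60 × $374.62 = $22,477.20.
Offer 2 is cheaper by $27,358.20 − $22,477.20 = $4,881.00.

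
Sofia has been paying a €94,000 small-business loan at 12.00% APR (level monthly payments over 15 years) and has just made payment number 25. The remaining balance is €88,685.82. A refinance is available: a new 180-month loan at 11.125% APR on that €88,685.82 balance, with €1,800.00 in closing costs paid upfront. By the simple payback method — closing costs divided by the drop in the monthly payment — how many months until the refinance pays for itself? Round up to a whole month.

16 months

Current payment = 94,000 × 12%/12 / (1 − (1+0.0100000)^−180) = €1,128.16.
Refinanced payment = 88,685.82 × 0.0092708 / (1 − (1+0.0092708)^−180) = €1,014.97.
Monthly savings = €1,128.16 − €1,014.97 = €113.19.
Break-even = €1,800.00 / €113.19 = 15.90 → 16 months.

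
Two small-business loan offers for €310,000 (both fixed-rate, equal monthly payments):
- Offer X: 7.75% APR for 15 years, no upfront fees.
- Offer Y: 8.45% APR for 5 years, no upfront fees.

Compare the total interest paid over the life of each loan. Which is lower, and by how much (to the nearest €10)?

Offer X: at 7.75% the monthly rate is 0.0064583, so the payment is 310,000 × 0.0064583 / (1 − 1.0064583^−180) = €2,917.95.
Total interest on Offer X = 180 × €2,917.95 − €310,000 = €215,231.00.
Offer Y: at 8.45% the monthly rate is 0.0070417, so the payment is 310,000 × 0.0070417 / (1 − 1.0070417^−60) = €6,352.66.
Total interest on Offer Y = 60 × €6,352.66 − €310,000 = €71,159.60.
Offer Y is lower by €144,071.40.

Offer Y by €144,070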